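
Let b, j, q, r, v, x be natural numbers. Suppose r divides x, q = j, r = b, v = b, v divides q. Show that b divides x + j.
r = b and r divides x, so b divides x. v = b and v divides q, hence b divides q. q = j, so b divides j. Since b divides x, b divides x + j.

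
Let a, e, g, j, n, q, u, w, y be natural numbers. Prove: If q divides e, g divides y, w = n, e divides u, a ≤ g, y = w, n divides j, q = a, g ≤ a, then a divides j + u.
From g ≤ a and a ≤ g, g = a. y = w and g divides y, thus g divides w. Since w = n, g divides n. n divides j, so g divides j. Since g = a, a divides j. q = a and q divides e, hence a divides e. Since e divides u, a divides u. Since a divides j, a divides j + u.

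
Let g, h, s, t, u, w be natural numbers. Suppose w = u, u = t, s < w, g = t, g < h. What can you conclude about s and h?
s < h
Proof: Because w = u and u = t, w = t. s < w, so s < t. g = t and g < h, hence t < h. Because s < t, s < h.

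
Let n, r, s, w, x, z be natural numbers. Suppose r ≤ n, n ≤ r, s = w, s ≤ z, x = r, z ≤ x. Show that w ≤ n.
Since r ≤ n and n ≤ r, r = n. x = r, so x = n. From s ≤ z and z ≤ x, s ≤ x. x = n, so s ≤ n. Since s = w, w ≤ n.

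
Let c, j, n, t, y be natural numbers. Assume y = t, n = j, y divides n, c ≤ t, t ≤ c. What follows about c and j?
c divides j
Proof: Because t ≤ c and c ≤ t, t = c. y = t and y divides n, thus t divides n. Since n = j, t divides j. Since t = c, c divides j.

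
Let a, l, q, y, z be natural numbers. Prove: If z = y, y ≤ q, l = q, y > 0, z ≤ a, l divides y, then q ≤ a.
l divides y and y > 0, thus l ≤ y. l = q, so q ≤ y. Because y ≤ q, y = q. z = y, so z = q. Because z ≤ a, q ≤ a.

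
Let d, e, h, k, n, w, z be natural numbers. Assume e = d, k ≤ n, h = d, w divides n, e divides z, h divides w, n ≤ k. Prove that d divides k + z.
Since n ≤ k and k ≤ n, n = k. Because h = d and h divides w, d divides w. w divides n, so d divides n. Since n = k, d divides k. From e = d and e divides z, d divides z. d divides k, so d divides k + z.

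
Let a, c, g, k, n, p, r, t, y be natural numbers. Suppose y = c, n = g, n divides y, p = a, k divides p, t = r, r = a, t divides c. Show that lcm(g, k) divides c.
n = g and n divides y, therefore g divides y. y = c, so g divides c. Since p = a and k divides p, k divides a. t = r and r = a, so t = a. Because t divides c, a divides c. From k divides a, k divides c. g divides c, so lcm(g, k) divides c.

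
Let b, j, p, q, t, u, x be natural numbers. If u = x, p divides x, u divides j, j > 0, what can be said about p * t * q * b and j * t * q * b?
p * t * q * b ≤ j * t * q * b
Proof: Because u = x and u divides j, x divides j. Since p divides x, p divides j. Since j > 0, p ≤ j. By multiplying by a non-negative, p * t ≤ j * t. By multiplying by a non-negative, p * t * q ≤ j * t * q. By multiplying by a non-negative, p * t * q * b ≤ j * t * q * b.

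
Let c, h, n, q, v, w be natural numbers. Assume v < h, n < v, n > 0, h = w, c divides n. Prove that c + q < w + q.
c divides n and n > 0, therefore c ≤ n. Since n < v, c < v. h = w and v < h, therefore v < w. Since c < v, c < w. Then c + q < w + q.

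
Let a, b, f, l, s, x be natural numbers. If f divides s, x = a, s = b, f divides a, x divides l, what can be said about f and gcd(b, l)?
f divides gcd(b, l)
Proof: s = b and f divides s, hence f divides b. Because x = a and x divides l, a divides l. f divides a, so f divides l. f divides b, so f divides gcd(b, l).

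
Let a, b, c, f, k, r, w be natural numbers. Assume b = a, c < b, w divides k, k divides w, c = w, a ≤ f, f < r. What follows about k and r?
k < r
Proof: w divides k and k divides w, therefore w = k. c = w, so c = k. b = a and c < b, hence c < a. a ≤ f and f < r, thus a < r. c < a, so c < r. From c = k, k < r.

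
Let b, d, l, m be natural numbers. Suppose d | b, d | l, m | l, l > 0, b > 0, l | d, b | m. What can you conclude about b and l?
b = l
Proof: b | m and m | l, thus b | l. Since l > 0, b ≤ l. d | l and l | d, thus d = l. d | b, so l | b. b > 0, so l ≤ b. Since b ≤ l, b = l.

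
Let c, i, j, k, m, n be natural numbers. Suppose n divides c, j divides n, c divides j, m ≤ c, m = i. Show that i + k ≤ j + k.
Because j divides n and n divides c, j divides c. Since c divides j, c = j. Since m = i and m ≤ c, i ≤ c. c = j, so i ≤ j. Then i + k ≤ j + k.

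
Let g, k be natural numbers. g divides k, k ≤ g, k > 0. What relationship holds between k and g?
k = g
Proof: Since g divides k and k > 0, g ≤ k. From k ≤ g, k = g.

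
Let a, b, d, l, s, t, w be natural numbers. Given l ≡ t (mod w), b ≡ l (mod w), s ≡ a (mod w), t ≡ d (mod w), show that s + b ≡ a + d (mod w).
Because b ≡ l (mod w) and l ≡ t (mod w), b ≡ t (mod w). Because t ≡ d (mod w), b ≡ d (mod w). Since s ≡ a (mod w), by adding congruences, s + b ≡ a + d (mod w).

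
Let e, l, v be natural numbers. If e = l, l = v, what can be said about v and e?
v = e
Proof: Since e = l and l = v, e = v. Then v = e.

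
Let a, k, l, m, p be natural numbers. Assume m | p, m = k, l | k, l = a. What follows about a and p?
a | p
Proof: From m = k and m | p, k | p. l | k, so l | p. Since l = a, a | p.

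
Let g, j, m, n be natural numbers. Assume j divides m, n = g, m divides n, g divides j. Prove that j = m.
n = g and m divides n, therefore m divides g. Since g divides j, m divides j. j divides m, so j = m.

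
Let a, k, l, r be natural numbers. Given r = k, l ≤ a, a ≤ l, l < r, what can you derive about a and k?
a < k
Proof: From l ≤ a and a ≤ l, l = a. r = k and l < r, so l < k. l = a, so a < k.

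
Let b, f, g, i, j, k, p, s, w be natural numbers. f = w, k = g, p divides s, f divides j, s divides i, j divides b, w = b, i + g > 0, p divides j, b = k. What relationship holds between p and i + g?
p ≤ i + g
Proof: From p divides s and s divides i, p divides i. Because b = k and k = g, b = g. f = w and w = b, hence f = b. f divides j, so b divides j. Since j divides b, j = b. p divides j, so p divides b. Since b = g, p divides g. Since p divides i, p divides i + g. Since i + g > 0, p ≤ i + g.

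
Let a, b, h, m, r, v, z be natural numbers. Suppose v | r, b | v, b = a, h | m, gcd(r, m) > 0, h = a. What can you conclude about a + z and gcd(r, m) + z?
a + z ≤ gcd(r, m) + z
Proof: Because b | v and v | r, b | r. Since b = a, a | r. Since h = a and h | m, a | m. a | r, so a | gcd(r, m). gcd(r, m) > 0, so a ≤ gcd(r, m). Then a + z ≤ gcd(r, m) + z.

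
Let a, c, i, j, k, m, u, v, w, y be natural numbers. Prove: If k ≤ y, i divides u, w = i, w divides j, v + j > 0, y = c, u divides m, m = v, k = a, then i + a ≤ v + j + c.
Because i divides u and u divides m, i divides m. m = v, so i divides v. w = i and w divides j, so i divides j. Since i divides v, i divides v + j. v + j > 0, so i ≤ v + j. k = a and k ≤ y, so a ≤ y. Since y = c, a ≤ c. Since i ≤ v + j, i + a ≤ v + j + c.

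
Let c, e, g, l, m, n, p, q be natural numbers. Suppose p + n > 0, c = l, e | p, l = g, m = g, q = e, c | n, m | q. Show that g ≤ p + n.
q = e and m | q, therefore m | e. m = g, so g | e. Since e | p, g | p. c = l and l = g, so c = g. Since c | n, g | n. g | p, so g | p + n. p + n > 0, so g ≤ p + n.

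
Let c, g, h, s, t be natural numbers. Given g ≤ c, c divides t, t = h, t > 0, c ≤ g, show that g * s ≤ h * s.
Because c ≤ g and g ≤ c, c = g. Since c divides t, g divides t. t > 0, so g ≤ t. t = h, so g ≤ h. By multiplying by a non-negative, g * s ≤ h * s.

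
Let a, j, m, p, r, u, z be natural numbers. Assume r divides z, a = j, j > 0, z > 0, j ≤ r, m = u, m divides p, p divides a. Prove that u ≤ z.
a = j and p divides a, thus p divides j. Since m divides p, m divides j. Since j > 0, m ≤ j. j ≤ r, so m ≤ r. Because r divides z and z > 0, r ≤ z. m ≤ r, so m ≤ z. Since m = u, u ≤ z.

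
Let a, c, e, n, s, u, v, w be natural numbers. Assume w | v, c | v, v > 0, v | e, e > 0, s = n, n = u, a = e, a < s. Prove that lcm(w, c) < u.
w | v and c | v, hence lcm(w, c) | v. Since v > 0, lcm(w, c) ≤ v. v | e and e > 0, hence v ≤ e. lcm(w, c) ≤ v, so lcm(w, c) ≤ e. s = n and n = u, so s = u. Since a = e and a < s, e < s. s = u, so e < u. lcm(w, c) ≤ e, so lcm(w, c) < u.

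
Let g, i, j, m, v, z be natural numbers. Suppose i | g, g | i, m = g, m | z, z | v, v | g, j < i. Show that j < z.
i | g and g | i, hence i = g. m = g and m | z, hence g | z. Since z | v and v | g, z | g. Since g | z, g = z. i = g, so i = z. j < i, so j < z.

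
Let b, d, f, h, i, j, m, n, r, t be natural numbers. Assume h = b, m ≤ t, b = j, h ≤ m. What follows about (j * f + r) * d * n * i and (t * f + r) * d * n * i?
(j * f + r) * d * n * i ≤ (t * f + r) * d * n * i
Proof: h = b and b = j, hence h = j. Since h ≤ m and m ≤ t, h ≤ t. h = j, so j ≤ t. By multiplying by a non-negative, j * f ≤ t * f. Then j * f + r ≤ t * f + r. By multiplying by a non-negative, (j * f + r) * d ≤ (t * f + r) * d. By multiplying by a non-negative, (j * f + r) * d * n ≤ (t * f + r) * d * n. By multiplying by a non-negative, (j * f + r) * d * n * i ≤ (t * f + r) * d * n * i.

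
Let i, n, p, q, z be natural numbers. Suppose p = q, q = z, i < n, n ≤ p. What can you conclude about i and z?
i < z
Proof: Because p = q and q = z, p = z. i < n and n ≤ p, thus i < p. p = z, so i < z.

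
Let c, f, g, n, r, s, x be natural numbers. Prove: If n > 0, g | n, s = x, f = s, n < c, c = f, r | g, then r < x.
c = f and f = s, therefore c = s. Since s = x, c = x. Since r | g and g | n, r | n. n > 0, so r ≤ n. n < c, so r < c. c = x, so r < x.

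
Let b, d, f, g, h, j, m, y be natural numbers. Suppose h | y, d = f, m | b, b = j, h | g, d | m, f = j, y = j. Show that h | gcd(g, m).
d = f and d | m, therefore f | m. f = j, so j | m. b = j and m | b, hence m | j. j | m, so j = m. y = j and h | y, therefore h | j. From j = m, h | m. Since h | g, h | gcd(g, m).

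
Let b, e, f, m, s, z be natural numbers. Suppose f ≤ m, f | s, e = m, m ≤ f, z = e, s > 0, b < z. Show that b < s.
z = e and e = m, so z = m. Since b < z, b < m. Because f ≤ m and m ≤ f, f = m. Because f | s and s > 0, f ≤ s. f = m, so m ≤ s. Because b < m, b < s.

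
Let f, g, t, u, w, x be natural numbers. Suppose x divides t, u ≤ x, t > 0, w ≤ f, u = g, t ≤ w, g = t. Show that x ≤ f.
Because u = g and g = t, u = t. u ≤ x, so t ≤ x. Because x divides t and t > 0, x ≤ t. t ≤ x, so t = x. t ≤ w, so x ≤ w. w ≤ f, so x ≤ f.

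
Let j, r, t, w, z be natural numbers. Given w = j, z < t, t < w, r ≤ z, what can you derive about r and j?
r < j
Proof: w = j and t < w, hence t < j. z < t, so z < j. From r ≤ z, r < j.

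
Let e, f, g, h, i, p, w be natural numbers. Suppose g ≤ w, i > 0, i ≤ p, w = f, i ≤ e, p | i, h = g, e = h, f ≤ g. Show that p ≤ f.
Since e = h and h = g, e = g. w = f and g ≤ w, thus g ≤ f. f ≤ g, so g = f. e = g, so e = f. p | i and i > 0, therefore p ≤ i. Because i ≤ p, i = p. Since i ≤ e, p ≤ e. e = f, so p ≤ f.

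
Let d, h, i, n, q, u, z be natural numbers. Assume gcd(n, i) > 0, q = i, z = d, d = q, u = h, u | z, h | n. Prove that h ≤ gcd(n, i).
Since d = q and q = i, d = i. Because u = h and u | z, h | z. z = d, so h | d. Since d = i, h | i. h | n, so h | gcd(n, i). gcd(n, i) > 0, so h ≤ gcd(n, i).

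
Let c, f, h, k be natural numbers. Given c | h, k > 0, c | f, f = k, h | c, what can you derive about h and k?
h ≤ k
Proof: c | h and h | c, hence c = h. Since f = k and c | f, c | k. Since k > 0, c ≤ k. Since c = h, h ≤ k.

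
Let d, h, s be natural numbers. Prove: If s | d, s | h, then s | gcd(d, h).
s | d and s | h. Because common divisors divide the gcd, s | gcd(d, h).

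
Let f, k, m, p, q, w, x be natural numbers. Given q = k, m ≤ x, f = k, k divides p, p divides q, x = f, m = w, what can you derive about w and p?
w ≤ p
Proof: x = f and f = k, thus x = k. q = k and p divides q, hence p divides k. Since k divides p, k = p. Since x = k, x = p. m = w and m ≤ x, so w ≤ x. Since x = p, w ≤ p.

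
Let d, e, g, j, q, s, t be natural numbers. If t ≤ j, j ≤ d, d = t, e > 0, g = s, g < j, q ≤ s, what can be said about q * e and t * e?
q * e < t * e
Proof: Since d = t and j ≤ d, j ≤ t. t ≤ j, so j = t. g = s and g < j, thus s < j. q ≤ s, so q < j. Since j = t, q < t. Since e > 0, by multiplying by a positive, q * e < t * e.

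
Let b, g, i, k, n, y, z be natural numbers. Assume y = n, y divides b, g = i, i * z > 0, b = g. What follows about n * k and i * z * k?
n * k ≤ i * z * k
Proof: b = g and g = i, therefore b = i. y = n and y divides b, therefore n divides b. From b = i, n divides i. Then n divides i * z. i * z > 0, so n ≤ i * z. By multiplying by a non-negative, n * k ≤ i * z * k.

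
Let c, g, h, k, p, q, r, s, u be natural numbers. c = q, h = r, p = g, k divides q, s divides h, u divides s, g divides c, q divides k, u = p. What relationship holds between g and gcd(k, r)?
g divides gcd(k, r)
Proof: From q divides k and k divides q, q = k. Since c = q, c = k. g divides c, so g divides k. u = p and u divides s, so p divides s. Since p = g, g divides s. From h = r and s divides h, s divides r. Since g divides s, g divides r. Since g divides k, g divides gcd(k, r).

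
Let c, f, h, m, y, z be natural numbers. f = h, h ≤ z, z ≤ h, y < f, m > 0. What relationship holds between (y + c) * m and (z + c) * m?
(y + c) * m < (z + c) * m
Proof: h ≤ z and z ≤ h, so h = z. f = h, so f = z. y < f, so y < z. Then y + c < z + c. m > 0, so (y + c) * m < (z + c) * m.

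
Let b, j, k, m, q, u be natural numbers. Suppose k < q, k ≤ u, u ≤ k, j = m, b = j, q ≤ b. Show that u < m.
b = j and j = m, therefore b = m. Since k ≤ u and u ≤ k, k = u. k < q and q ≤ b, hence k < b. Since k = u, u < b. Since b = m, u < m.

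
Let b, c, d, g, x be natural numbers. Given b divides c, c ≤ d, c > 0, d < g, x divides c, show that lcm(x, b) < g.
Because x divides c and b divides c, lcm(x, b) divides c. c > 0, so lcm(x, b) ≤ c. c ≤ d and d < g, so c < g. lcm(x, b) ≤ c, so lcm(x, b) < g.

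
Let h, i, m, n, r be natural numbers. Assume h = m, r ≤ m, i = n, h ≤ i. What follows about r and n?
r ≤ n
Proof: Since h = m and h ≤ i, m ≤ i. Since r ≤ m, r ≤ i. Since i = n, r ≤ n.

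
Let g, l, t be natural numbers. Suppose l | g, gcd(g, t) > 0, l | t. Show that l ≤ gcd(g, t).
l | g and l | t, therefore l | gcd(g, t). Since gcd(g, t) > 0, l ≤ gcd(g, t).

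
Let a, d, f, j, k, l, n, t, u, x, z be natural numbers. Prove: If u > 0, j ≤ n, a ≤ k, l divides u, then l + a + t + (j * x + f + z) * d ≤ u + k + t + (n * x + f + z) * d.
Since l divides u and u > 0, l ≤ u. Since a ≤ k, l + a ≤ u + k. Then l + a + t ≤ u + k + t. j ≤ n. By multiplying by a non-negative, j * x ≤ n * x. Then j * x + f ≤ n * x + f. Then j * x + f + z ≤ n * x + f + z. By multiplying by a non-negative, (j * x + f + z) * d ≤ (n * x + f + z) * d. l + a + t ≤ u + k + t, so l + a + t + (j * x + f + z) * d ≤ u + k + t + (n * x + f + z) * d.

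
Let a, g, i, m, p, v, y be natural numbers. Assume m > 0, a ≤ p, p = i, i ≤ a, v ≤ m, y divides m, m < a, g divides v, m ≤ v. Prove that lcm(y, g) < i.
v ≤ m and m ≤ v, therefore v = m. Since g divides v, g divides m. y divides m, so lcm(y, g) divides m. m > 0, so lcm(y, g) ≤ m. p = i and a ≤ p, therefore a ≤ i. i ≤ a, so a = i. Since m < a, m < i. Since lcm(y, g) ≤ m, lcm(y, g) < i.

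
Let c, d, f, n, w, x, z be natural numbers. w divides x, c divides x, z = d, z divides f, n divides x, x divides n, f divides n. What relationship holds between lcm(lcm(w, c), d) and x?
lcm(lcm(w, c), d) divides x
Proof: Since w divides x and c divides x, lcm(w, c) divides x. n divides x and x divides n, so n = x. f divides n, so f divides x. Since z divides f, z divides x. z = d, so d divides x. From lcm(w, c) divides x, lcm(lcm(w, c), d) divides x.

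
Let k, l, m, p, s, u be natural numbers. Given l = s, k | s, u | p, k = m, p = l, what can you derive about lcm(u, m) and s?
lcm(u, m) | s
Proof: p = l and l = s, so p = s. u | p, so u | s. From k = m and k | s, m | s. Since u | s, lcm(u, m) | s.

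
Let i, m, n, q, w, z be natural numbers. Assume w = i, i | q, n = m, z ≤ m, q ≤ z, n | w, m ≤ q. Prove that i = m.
q ≤ z and z ≤ m, hence q ≤ m. Since m ≤ q, q = m. Because i | q, i | m. w = i and n | w, therefore n | i. Since n = m, m | i. i | m, so i = m.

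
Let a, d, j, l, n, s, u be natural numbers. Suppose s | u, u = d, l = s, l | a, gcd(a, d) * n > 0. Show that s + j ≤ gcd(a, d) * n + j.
Because l = s and l | a, s | a. u = d and s | u, hence s | d. Since s | a, s | gcd(a, d). Then s | gcd(a, d) * n. Since gcd(a, d) * n > 0, s ≤ gcd(a, d) * n. Then s + j ≤ gcd(a, d) * n + j.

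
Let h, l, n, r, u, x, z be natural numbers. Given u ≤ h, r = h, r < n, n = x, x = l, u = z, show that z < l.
From n = x and x = l, n = l. From r = h and r < n, h < n. Since u ≤ h, u < n. Since u = z, z < n. Since n = l, z < l.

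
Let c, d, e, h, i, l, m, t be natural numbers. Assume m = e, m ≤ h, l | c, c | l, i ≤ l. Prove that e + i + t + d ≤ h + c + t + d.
m = e and m ≤ h, so e ≤ h. l | c and c | l, hence l = c. i ≤ l, so i ≤ c. Then i + t ≤ c + t. e ≤ h, so e + i + t ≤ h + c + t. Then e + i + t + d ≤ h + c + t + d.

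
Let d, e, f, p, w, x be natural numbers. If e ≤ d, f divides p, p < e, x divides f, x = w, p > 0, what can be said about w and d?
w < d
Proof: x divides f and f divides p, therefore x divides p. x = w, so w divides p. p > 0, so w ≤ p. p < e and e ≤ d, thus p < d. Since w ≤ p, w < d.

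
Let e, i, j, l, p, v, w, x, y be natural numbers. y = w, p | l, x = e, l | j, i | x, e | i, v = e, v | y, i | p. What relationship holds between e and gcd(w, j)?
e | gcd(w, j)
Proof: From v = e and v | y, e | y. y = w, so e | w. x = e and i | x, so i | e. Since e | i, i = e. i | p and p | l, therefore i | l. From l | j, i | j. Since i = e, e | j. Since e | w, e | gcd(w, j).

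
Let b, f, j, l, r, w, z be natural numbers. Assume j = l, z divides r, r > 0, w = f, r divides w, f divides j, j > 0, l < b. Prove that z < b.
z divides r and r > 0, thus z ≤ r. Because w = f and r divides w, r divides f. f divides j, so r divides j. j > 0, so r ≤ j. From z ≤ r, z ≤ j. j = l, so z ≤ l. Since l < b, z < b.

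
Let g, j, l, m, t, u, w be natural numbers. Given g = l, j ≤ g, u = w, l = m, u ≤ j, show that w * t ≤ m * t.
g = l and l = m, hence g = m. u = w and u ≤ j, thus w ≤ j. j ≤ g, so w ≤ g. g = m, so w ≤ m. Then w * t ≤ m * t.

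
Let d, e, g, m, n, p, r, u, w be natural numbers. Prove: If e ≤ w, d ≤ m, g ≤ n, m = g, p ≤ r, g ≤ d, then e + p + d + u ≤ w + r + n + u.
e ≤ w and p ≤ r, thus e + p ≤ w + r. From m = g and d ≤ m, d ≤ g. From g ≤ d, g = d. Since g ≤ n, d ≤ n. Then d + u ≤ n + u. Since e + p ≤ w + r, e + p + d + u ≤ w + r + n + u.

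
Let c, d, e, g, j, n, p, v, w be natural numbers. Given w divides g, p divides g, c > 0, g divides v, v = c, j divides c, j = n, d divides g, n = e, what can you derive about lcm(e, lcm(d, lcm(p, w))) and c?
lcm(e, lcm(d, lcm(p, w))) ≤ c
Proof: From j = n and j divides c, n divides c. Since n = e, e divides c. p divides g and w divides g, thus lcm(p, w) divides g. d divides g, so lcm(d, lcm(p, w)) divides g. v = c and g divides v, hence g divides c. lcm(d, lcm(p, w)) divides g, so lcm(d, lcm(p, w)) divides c. Since e divides c, lcm(e, lcm(d, lcm(p, w))) divides c. c > 0, so lcm(e, lcm(d, lcm(p, w))) ≤ c.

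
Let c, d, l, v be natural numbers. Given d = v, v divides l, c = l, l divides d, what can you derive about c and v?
c = v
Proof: d = v and l divides d, therefore l divides v. Since v divides l, l = v. Since c = l, c = v.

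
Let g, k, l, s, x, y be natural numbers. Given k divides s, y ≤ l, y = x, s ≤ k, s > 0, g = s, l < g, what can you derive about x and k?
x < k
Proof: k divides s and s > 0, therefore k ≤ s. s ≤ k, so s = k. g = s, so g = k. y ≤ l and l < g, hence y < g. y = x, so x < g. Since g = k, x < k.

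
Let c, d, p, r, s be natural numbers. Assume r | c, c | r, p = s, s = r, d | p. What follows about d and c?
d | c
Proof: Because r | c and c | r, r = c. From p = s and s = r, p = r. d | p, so d | r. r = c, so d | c.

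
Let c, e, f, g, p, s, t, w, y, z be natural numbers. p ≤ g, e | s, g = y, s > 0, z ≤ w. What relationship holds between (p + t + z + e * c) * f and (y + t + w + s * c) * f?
(p + t + z + e * c) * f ≤ (y + t + w + s * c) * f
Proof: Since g = y and p ≤ g, p ≤ y. Then p + t ≤ y + t. e | s and s > 0, so e ≤ s. Then e * c ≤ s * c. Since z ≤ w, z + e * c ≤ w + s * c. From p + t ≤ y + t, p + t + z + e * c ≤ y + t + w + s * c. Then (p + t + z + e * c) * f ≤ (y + t + w + s * c) * f.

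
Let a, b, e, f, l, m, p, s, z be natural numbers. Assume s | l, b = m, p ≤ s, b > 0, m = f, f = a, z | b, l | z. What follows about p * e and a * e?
p * e ≤ a * e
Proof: b = m and m = f, thus b = f. f = a, so b = a. s | l and l | z, so s | z. From z | b, s | b. Since b > 0, s ≤ b. p ≤ s, so p ≤ b. b = a, so p ≤ a. Then p * e ≤ a * e.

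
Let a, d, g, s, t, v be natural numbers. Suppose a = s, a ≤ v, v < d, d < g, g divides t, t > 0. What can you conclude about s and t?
s < t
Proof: Since a ≤ v and v < d, a < d. Because a = s, s < d. Since g divides t and t > 0, g ≤ t. From d < g, d < t. s < d, so s < t.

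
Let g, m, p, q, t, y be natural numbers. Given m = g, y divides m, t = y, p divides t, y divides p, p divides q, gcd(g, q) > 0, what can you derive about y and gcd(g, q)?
y ≤ gcd(g, q)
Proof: m = g and y divides m, so y divides g. From t = y and p divides t, p divides y. Since y divides p, p = y. Since p divides q, y divides q. From y divides g, y divides gcd(g, q). Since gcd(g, q) > 0, y ≤ gcd(g, q).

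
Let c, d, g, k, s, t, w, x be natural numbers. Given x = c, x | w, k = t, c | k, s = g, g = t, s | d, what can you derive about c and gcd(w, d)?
c | gcd(w, d)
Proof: x = c and x | w, so c | w. k = t and c | k, therefore c | t. From s = g and g = t, s = t. Since s | d, t | d. c | t, so c | d. Since c | w, c | gcd(w, d).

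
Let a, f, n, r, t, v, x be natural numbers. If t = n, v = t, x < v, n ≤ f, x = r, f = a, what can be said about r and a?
r < a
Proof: v = t and t = n, therefore v = n. x = r and x < v, hence r < v. Since v = n, r < n. f = a and n ≤ f, thus n ≤ a. r < n, so r < a.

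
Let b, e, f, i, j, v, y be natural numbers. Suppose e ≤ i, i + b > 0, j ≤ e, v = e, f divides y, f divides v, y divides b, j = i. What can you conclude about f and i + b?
f ≤ i + b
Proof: Since j = i and j ≤ e, i ≤ e. From e ≤ i, e = i. v = e, so v = i. f divides v, so f divides i. Since f divides y and y divides b, f divides b. Since f divides i, f divides i + b. Since i + b > 0, f ≤ i + b.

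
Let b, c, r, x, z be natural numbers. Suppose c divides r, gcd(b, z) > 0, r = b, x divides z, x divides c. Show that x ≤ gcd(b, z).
r = b and c divides r, so c divides b. Since x divides c, x divides b. Since x divides z, x divides gcd(b, z). gcd(b, z) > 0, so x ≤ gcd(b, z).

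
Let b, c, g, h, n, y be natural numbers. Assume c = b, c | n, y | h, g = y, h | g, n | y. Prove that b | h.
From c = b and c | n, b | n. Because g = y and h | g, h | y. Because y | h, y = h. n | y, so n | h. Since b | n, b | h.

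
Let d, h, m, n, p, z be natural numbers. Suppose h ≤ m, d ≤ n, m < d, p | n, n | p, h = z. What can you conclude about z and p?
z < p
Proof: n | p and p | n, thus n = p. From h ≤ m and m < d, h < d. Since d ≤ n, h < n. From h = z, z < n. Because n = p, z < p.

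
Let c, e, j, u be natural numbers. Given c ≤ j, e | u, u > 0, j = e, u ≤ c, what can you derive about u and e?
u = e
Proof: j = e and c ≤ j, so c ≤ e. Since u ≤ c, u ≤ e. e | u and u > 0, hence e ≤ u. Since u ≤ e, u = e.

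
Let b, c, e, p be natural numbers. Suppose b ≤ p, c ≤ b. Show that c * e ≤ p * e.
From c ≤ b and b ≤ p, c ≤ p. By multiplying by a non-negative, c * e ≤ p * e.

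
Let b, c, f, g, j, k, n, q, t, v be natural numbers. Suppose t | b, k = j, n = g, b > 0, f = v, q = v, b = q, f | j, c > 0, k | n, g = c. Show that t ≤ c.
b = q and q = v, hence b = v. t | b and b > 0, therefore t ≤ b. b = v, so t ≤ v. f = v and f | j, so v | j. n = g and k | n, therefore k | g. k = j, so j | g. g = c, so j | c. Since v | j, v | c. c > 0, so v ≤ c. Because t ≤ v, t ≤ c.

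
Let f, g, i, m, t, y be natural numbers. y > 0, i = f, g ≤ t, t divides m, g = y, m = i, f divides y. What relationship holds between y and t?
y = t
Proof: g = y and g ≤ t, therefore y ≤ t. m = i and i = f, thus m = f. Because t divides m, t divides f. Since f divides y, t divides y. Since y > 0, t ≤ y. Since y ≤ t, y = t.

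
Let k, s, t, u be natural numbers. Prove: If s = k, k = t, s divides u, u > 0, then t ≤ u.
s = k and k = t, thus s = t. From s divides u and u > 0, s ≤ u. Since s = t, t ≤ u.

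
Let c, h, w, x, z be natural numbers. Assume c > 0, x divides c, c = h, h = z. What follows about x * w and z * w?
x * w ≤ z * w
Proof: Because c = h and h = z, c = z. x divides c and c > 0, so x ≤ c. Since c = z, x ≤ z. By multiplying by a non-negative, x * w ≤ z * w.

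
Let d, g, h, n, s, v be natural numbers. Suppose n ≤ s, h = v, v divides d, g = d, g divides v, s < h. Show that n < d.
Because g = d and g divides v, d divides v. Since v divides d, v = d. Since h = v, h = d. From s < h, s < d. From n ≤ s, n < d.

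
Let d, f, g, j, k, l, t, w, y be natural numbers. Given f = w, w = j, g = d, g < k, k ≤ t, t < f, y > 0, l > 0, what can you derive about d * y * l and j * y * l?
d * y * l < j * y * l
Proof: Because f = w and w = j, f = j. g < k and k ≤ t, thus g < t. t < f, so g < f. g = d, so d < f. Since f = j, d < j. Since y > 0, by multiplying by a positive, d * y < j * y. Using l > 0, by multiplying by a positive, d * y * l < j * y * l.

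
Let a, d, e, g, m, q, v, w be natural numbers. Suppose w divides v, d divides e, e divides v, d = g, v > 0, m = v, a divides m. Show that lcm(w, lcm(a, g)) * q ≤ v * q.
m = v and a divides m, so a divides v. From d = g and d divides e, g divides e. e divides v, so g divides v. Since a divides v, lcm(a, g) divides v. w divides v, so lcm(w, lcm(a, g)) divides v. Since v > 0, lcm(w, lcm(a, g)) ≤ v. By multiplying by a non-negative, lcm(w, lcm(a, g)) * q ≤ v * q.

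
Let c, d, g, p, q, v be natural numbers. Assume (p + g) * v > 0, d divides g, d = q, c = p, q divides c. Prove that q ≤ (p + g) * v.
c = p and q divides c, so q divides p. Because d = q and d divides g, q divides g. Since q divides p, q divides p + g. Then q divides (p + g) * v. Because (p + g) * v > 0, q ≤ (p + g) * v.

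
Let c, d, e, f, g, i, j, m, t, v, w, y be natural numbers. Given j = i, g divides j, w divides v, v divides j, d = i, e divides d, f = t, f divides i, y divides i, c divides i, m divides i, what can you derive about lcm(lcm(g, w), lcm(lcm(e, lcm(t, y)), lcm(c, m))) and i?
lcm(lcm(g, w), lcm(lcm(e, lcm(t, y)), lcm(c, m))) divides i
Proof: w divides v and v divides j, therefore w divides j. Since g divides j, lcm(g, w) divides j. Since j = i, lcm(g, w) divides i. d = i and e divides d, hence e divides i. Because f = t and f divides i, t divides i. Since y divides i, lcm(t, y) divides i. e divides i, so lcm(e, lcm(t, y)) divides i. c divides i and m divides i, so lcm(c, m) divides i. Since lcm(e, lcm(t, y)) divides i, lcm(lcm(e, lcm(t, y)), lcm(c, m)) divides i. lcm(g, w) divides i, so lcm(lcm(g, w), lcm(lcm(e, lcm(t, y)), lcm(c, m))) divides i.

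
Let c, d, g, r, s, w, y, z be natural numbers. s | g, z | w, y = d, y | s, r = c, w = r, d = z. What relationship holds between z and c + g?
z | c + g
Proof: w = r and z | w, so z | r. r = c, so z | c. y = d and d = z, so y = z. Since y | s, z | s. s | g, so z | g. z | c, so z | c + g.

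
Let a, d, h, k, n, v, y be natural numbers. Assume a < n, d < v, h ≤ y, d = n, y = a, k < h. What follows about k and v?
k < v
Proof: From y = a and h ≤ y, h ≤ a. k < h, so k < a. Since a < n, k < n. d = n and d < v, hence n < v. k < n, so k < v.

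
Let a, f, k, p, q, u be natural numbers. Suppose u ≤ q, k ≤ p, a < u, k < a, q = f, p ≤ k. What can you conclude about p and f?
p < f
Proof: Since k ≤ p and p ≤ k, k = p. Because a < u and u ≤ q, a < q. q = f, so a < f. Since k < a, k < f. Since k = p, p < f.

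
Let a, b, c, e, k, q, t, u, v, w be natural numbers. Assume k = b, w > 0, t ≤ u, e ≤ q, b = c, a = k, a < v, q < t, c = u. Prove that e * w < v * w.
e ≤ q and q < t, therefore e < t. Since t ≤ u, e < u. From b = c and c = u, b = u. a = k and a < v, thus k < v. Since k = b, b < v. Since b = u, u < v. Since e < u, e < v. From w > 0, e * w < v * w.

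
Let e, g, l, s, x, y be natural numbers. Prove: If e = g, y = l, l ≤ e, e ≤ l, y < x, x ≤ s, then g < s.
l ≤ e and e ≤ l, hence l = e. e = g, so l = g. y < x and x ≤ s, therefore y < s. Because y = l, l < s. l = g, so g < s.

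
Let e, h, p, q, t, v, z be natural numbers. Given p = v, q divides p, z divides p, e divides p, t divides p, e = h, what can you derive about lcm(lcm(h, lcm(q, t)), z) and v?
lcm(lcm(h, lcm(q, t)), z) divides v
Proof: e = h and e divides p, thus h divides p. From q divides p and t divides p, lcm(q, t) divides p. Since h divides p, lcm(h, lcm(q, t)) divides p. z divides p, so lcm(lcm(h, lcm(q, t)), z) divides p. Since p = v, lcm(lcm(h, lcm(q, t)), z) divides v.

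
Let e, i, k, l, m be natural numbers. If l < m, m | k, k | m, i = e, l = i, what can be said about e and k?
e < k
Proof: l = i and i = e, therefore l = e. m | k and k | m, thus m = k. Since l < m, l < k. l = e, so e < k.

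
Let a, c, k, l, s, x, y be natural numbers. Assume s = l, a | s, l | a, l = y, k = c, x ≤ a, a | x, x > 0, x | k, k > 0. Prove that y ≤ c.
s = l and a | s, hence a | l. l | a, so a = l. l = y, so a = y. Since a | x and x > 0, a ≤ x. Since x ≤ a, x = a. x | k and k > 0, so x ≤ k. Because x = a, a ≤ k. k = c, so a ≤ c. a = y, so y ≤ c.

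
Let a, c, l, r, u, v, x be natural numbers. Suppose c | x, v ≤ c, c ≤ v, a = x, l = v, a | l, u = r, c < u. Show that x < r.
v ≤ c and c ≤ v, so v = c. Because l = v and a | l, a | v. Since a = x, x | v. v = c, so x | c. c | x, so c = x. Since u = r and c < u, c < r. c = x, so x < r.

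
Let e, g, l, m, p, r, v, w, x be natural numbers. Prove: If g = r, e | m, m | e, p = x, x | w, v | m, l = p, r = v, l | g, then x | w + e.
m | e and e | m, thus m = e. Because g = r and r = v, g = v. Because l | g, l | v. Because v | m, l | m. m = e, so l | e. l = p, so p | e. From p = x, x | e. Since x | w, x | w + e.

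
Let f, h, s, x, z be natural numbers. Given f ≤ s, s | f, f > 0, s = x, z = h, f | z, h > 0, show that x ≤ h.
From s | f and f > 0, s ≤ f. Since f ≤ s, f = s. Since s = x, f = x. Since z = h and f | z, f | h. Since f = x, x | h. h > 0, so x ≤ h.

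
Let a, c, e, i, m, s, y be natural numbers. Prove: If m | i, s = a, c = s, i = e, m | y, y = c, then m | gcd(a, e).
c = s and s = a, thus c = a. From y = c and m | y, m | c. c = a, so m | a. i = e and m | i, so m | e. m | a, so m | gcd(a, e).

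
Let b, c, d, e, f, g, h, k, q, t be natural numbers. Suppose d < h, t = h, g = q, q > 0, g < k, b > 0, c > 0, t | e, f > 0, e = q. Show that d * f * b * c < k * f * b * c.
Since e = q and t | e, t | q. Since t = h, h | q. Because q > 0, h ≤ q. g = q and g < k, hence q < k. Since h ≤ q, h < k. Because d < h, d < k. f > 0, so d * f < k * f. b > 0, so d * f * b < k * f * b. c > 0, so d * f * b * c < k * f * b * c.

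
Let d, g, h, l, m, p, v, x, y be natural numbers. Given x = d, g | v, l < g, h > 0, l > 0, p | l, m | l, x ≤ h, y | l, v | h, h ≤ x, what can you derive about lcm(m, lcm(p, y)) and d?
lcm(m, lcm(p, y)) < d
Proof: p | l and y | l, therefore lcm(p, y) | l. m | l, so lcm(m, lcm(p, y)) | l. l > 0, so lcm(m, lcm(p, y)) ≤ l. h ≤ x and x ≤ h, therefore h = x. Since x = d, h = d. From g | v and v | h, g | h. Since h > 0, g ≤ h. h = d, so g ≤ d. Since l < g, l < d. Since lcm(m, lcm(p, y)) ≤ l, lcm(m, lcm(p, y)) < d.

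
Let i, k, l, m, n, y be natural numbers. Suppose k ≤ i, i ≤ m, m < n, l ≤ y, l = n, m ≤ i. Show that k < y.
m ≤ i and i ≤ m, hence m = i. m < n, so i < n. l = n and l ≤ y, thus n ≤ y. i < n, so i < y. k ≤ i, so k < y.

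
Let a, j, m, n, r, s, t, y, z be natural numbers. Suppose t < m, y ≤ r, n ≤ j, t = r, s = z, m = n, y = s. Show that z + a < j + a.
From y = s and s = z, y = z. From y ≤ r, z ≤ r. m = n and t < m, so t < n. Since t = r, r < n. Since n ≤ j, r < j. z ≤ r, so z < j. Then z + a < j + a.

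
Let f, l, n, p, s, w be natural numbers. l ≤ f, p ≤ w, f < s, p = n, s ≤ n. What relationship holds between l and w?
l < w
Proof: Since l ≤ f and f < s, l < s. p = n and p ≤ w, hence n ≤ w. Since s ≤ n, s ≤ w. l < s, so l < w.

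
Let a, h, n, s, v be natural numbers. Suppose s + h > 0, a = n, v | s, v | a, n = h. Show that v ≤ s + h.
a = n and n = h, thus a = h. v | a, so v | h. v | s, so v | s + h. Since s + h > 0, v ≤ s + h.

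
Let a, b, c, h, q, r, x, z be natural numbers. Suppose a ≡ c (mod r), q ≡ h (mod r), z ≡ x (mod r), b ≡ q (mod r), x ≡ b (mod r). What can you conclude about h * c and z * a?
h * c ≡ z * a (mod r)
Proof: z ≡ x (mod r) and x ≡ b (mod r), thus z ≡ b (mod r). Since b ≡ q (mod r), z ≡ q (mod r). Since q ≡ h (mod r), z ≡ h (mod r). Since a ≡ c (mod r), z * a ≡ h * c (mod r). Then h * c ≡ z * a (mod r).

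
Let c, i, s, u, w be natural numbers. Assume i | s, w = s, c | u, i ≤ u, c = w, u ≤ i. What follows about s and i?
s = i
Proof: u ≤ i and i ≤ u, thus u = i. Since c = w and c | u, w | u. u = i, so w | i. w = s, so s | i. Since i | s, s = i.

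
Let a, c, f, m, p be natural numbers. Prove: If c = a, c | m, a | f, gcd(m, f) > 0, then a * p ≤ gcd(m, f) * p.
Because c = a and c | m, a | m. From a | f, a | gcd(m, f). Since gcd(m, f) > 0, a ≤ gcd(m, f). Then a * p ≤ gcd(m, f) * p.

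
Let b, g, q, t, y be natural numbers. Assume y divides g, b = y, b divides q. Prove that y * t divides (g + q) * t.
b = y and b divides q, thus y divides q. y divides g, so y divides g + q. Then y * t divides (g + q) * t.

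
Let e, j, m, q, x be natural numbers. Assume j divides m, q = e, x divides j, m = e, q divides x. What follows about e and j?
e = j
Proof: q = e and q divides x, thus e divides x. Since x divides j, e divides j. Because m = e and j divides m, j divides e. e divides j, so e = j.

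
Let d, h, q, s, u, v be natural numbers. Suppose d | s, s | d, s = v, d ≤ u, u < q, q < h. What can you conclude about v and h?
v < h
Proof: d | s and s | d, so d = s. s = v, so d = v. u < q and q < h, hence u < h. From d ≤ u, d < h. Since d = v, v < h.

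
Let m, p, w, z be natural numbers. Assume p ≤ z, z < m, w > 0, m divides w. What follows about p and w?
p < w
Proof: p ≤ z and z < m, thus p < m. m divides w and w > 0, so m ≤ w. p < m, so p < w.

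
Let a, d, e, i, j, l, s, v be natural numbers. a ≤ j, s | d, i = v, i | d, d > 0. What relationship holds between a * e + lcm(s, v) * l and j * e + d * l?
a * e + lcm(s, v) * l ≤ j * e + d * l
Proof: a ≤ j, therefore a * e ≤ j * e. Because i = v and i | d, v | d. s | d, so lcm(s, v) | d. d > 0, so lcm(s, v) ≤ d. Then lcm(s, v) * l ≤ d * l. Since a * e ≤ j * e, a * e + lcm(s, v) * l ≤ j * e + d * l.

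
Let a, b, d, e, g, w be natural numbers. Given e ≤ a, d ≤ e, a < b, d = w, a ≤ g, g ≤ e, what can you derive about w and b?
w < b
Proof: a ≤ g and g ≤ e, therefore a ≤ e. Since e ≤ a, e = a. d = w and d ≤ e, hence w ≤ e. Since e = a, w ≤ a. a < b, so w < b.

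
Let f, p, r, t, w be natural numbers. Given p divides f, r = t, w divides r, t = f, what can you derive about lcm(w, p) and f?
lcm(w, p) divides f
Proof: r = t and w divides r, hence w divides t. t = f, so w divides f. Since p divides f, lcm(w, p) divides f.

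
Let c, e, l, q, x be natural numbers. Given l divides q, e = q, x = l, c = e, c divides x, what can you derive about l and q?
l = q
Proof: c = e and c divides x, thus e divides x. x = l, so e divides l. Since e = q, q divides l. Since l divides q, l = q.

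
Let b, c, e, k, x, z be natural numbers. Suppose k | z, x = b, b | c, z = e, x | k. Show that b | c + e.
Because z = e and k | z, k | e. Because x | k, x | e. x = b, so b | e. Since b | c, b | c + e.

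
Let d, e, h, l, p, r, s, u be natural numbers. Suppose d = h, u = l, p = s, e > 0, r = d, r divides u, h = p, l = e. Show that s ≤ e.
r = d and d = h, thus r = h. From u = l and l = e, u = e. Since r divides u, r divides e. Since r = h, h divides e. h = p, so p divides e. Since e > 0, p ≤ e. Since p = s, s ≤ e.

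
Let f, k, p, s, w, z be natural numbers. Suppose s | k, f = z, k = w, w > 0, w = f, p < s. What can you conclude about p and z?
p < z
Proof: From w = f and f = z, w = z. k = w and s | k, so s | w. Since w > 0, s ≤ w. Since w = z, s ≤ z. p < s, so p < z.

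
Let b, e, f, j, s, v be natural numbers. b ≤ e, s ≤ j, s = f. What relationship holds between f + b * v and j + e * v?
f + b * v ≤ j + e * v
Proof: s = f and s ≤ j, thus f ≤ j. b ≤ e, hence b * v ≤ e * v. f ≤ j, so f + b * v ≤ j + e * v.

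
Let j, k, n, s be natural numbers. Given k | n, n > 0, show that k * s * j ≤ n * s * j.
From k | n and n > 0, k ≤ n. Then k * s ≤ n * s. Then k * s * j ≤ n * s * j.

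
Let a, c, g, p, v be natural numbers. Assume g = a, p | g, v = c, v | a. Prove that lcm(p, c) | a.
Because g = a and p | g, p | a. Since v = c and v | a, c | a. From p | a, lcm(p, c) | a.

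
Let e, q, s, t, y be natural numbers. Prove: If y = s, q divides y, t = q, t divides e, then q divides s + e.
Since y = s and q divides y, q divides s. Since t = q and t divides e, q divides e. From q divides s, q divides s + e.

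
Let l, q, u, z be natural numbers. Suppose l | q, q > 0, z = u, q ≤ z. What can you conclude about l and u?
l ≤ u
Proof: From l | q and q > 0, l ≤ q. Because z = u and q ≤ z, q ≤ u. Since l ≤ q, l ≤ u.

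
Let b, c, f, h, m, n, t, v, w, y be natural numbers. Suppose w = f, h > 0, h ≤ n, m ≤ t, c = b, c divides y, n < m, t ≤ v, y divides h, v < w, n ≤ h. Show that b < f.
c = b and c divides y, thus b divides y. y divides h, so b divides h. Because h > 0, b ≤ h. n ≤ h and h ≤ n, hence n = h. n < m and m ≤ t, therefore n < t. w = f and v < w, therefore v < f. Since t ≤ v, t < f. Since n < t, n < f. Since n = h, h < f. b ≤ h, so b < f.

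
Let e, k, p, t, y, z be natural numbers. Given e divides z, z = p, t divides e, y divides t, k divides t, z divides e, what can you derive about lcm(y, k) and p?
lcm(y, k) divides p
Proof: y divides t and k divides t, so lcm(y, k) divides t. e divides z and z divides e, therefore e = z. t divides e, so t divides z. Since z = p, t divides p. lcm(y, k) divides t, so lcm(y, k) divides p.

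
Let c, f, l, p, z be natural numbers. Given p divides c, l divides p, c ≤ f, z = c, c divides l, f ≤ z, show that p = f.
c divides l and l divides p, so c divides p. From p divides c, p = c. z = c and f ≤ z, thus f ≤ c. c ≤ f, so c = f. p = c, so p = f.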